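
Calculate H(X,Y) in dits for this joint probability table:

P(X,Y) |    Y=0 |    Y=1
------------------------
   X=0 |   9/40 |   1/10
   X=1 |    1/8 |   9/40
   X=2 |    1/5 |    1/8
0.7571 dits

Joint entropy is H(X,Y) = -Σ_{x,y} p(x,y) log p(x,y).

Summing over all non-zero entries:
H(X,Y) = -[9/40·log_10(9/40) + 1/10·log_10(1/10) + 1/8·log_10(1/8) + 9/40·log_10(9/40) + 1/5·log_10(1/5) + 1/8·log_10(1/8)]
H(X,Y) = 0.7571 dits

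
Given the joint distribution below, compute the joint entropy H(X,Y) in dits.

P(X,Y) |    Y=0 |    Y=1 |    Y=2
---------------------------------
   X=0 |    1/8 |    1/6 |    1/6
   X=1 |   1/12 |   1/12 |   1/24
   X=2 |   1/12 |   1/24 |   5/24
0.8990 dits

Joint entropy is H(X,Y) = -Σ_{x,y} p(x,y) log p(x,y).

Summing over all non-zero entries:
H(X,Y) = -[1/8·log_10(1/8) + 1/6·log_10(1/6) + 1/6·log_10(1/6) + 1/12·log_10(1/12) + 1/12·log_10(1/12) + 1/24·log_10(1/24) + 1/12·log_10(1/12) + 1/24·log_10(1/24) + 5/24·log_10(5/24)]
H(X,Y) = 0.8990 dits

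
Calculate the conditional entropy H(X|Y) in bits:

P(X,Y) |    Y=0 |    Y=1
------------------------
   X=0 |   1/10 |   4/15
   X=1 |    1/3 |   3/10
0.9030 bits

Using the chain rule: H(X|Y) = H(X,Y) - H(Y)

First, compute H(X,Y) = 1.8901 bits

Marginal P(Y) = (13/30, 17/30)
H(Y) = 0.9871 bits

H(X|Y) = H(X,Y) - H(Y) = 1.8901 - 0.9871 = 0.9030 bits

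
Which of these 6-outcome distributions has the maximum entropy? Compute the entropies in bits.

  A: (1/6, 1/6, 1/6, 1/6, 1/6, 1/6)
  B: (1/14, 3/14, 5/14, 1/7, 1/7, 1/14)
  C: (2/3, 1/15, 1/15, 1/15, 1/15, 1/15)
A

For a discrete distribution over n outcomes, entropy is maximized by the uniform distribution.

Computing entropies:
H(A) = 2.5850 bits
H(B) = 2.3527 bits
H(C) = 1.6923 bits

The uniform distribution (where all probabilities equal 1/6) achieves the maximum entropy of log_2(6) = 2.5850 bits.

Distribution A has the highest entropy.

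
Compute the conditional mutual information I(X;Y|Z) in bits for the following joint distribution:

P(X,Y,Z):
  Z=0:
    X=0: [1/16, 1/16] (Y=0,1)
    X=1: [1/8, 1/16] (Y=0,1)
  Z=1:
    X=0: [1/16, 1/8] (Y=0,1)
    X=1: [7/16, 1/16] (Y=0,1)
0.1435 bits

Conditional mutual information: I(X;Y|Z) = H(X|Z) + H(Y|Z) - H(X,Y|Z)

H(Z) = 0.8960
H(X,Z) = 1.7806 → H(X|Z) = 0.8846
H(Y,Z) = 1.7806 → H(Y|Z) = 0.8846
H(X,Y,Z) = 2.5218 → H(X,Y|Z) = 1.6257

I(X;Y|Z) = 0.8846 + 0.8846 - 1.6257 = 0.1435 bits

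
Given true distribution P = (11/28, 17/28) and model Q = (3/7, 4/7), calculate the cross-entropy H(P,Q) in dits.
0.2921 dits

Cross-entropy: H(P,Q) = -Σ p(x) log q(x)

Alternatively: H(P,Q) = H(P) + D_KL(P||Q)
H(P) = 0.2910 dits
D_KL(P||Q) = 0.0011 dits

H(P,Q) = 0.2910 + 0.0011 = 0.2921 dits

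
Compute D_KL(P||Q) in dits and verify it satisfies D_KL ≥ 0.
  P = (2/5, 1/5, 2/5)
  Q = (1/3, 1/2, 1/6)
0.1042 dits

KL divergence satisfies the Gibbs inequality: D_KL(P||Q) ≥ 0 for all distributions P, Q.

D_KL(P||Q) = Σ p(x) log(p(x)/q(x))
Term by term:
  x=0: 2/5 × log_10[(2/5)/(1/3)] = 0.0317
  x=1: 1/5 × log_10[(1/5)/(1/2)] = -0.0796
  x=2: 2/5 × log_10[(2/5)/(1/6)] = 0.1521
D_KL(P||Q) = 0.1042 dits

D_KL(P||Q) = 0.1042 ≥ 0 ✓

This non-negativity is a fundamental property: relative entropy cannot be negative because it measures how different Q is from P.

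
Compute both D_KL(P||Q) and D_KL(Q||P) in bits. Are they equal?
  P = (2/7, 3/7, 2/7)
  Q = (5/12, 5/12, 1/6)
D_KL(P||Q) = 0.0841, D_KL(Q||P) = 0.0803

KL divergence is not symmetric: D_KL(P||Q) ≠ D_KL(Q||P) in general.

D_KL(P||Q) = 0.0841 bits
D_KL(Q||P) = 0.0803 bits

No, they are not equal!

This asymmetry is why KL divergence is not a true distance metric.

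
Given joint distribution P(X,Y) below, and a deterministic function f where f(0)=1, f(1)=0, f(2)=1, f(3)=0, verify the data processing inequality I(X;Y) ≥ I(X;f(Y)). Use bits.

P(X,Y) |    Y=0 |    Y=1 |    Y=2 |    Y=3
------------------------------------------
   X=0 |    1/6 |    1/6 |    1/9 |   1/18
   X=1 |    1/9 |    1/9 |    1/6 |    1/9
I(X;Y) = 0.0378, I(X;f(Y)) = 0.0000, inequality holds: 0.0378 ≥ 0.0000

Data Processing Inequality: For any Markov chain X → Y → Z, we have I(X;Y) ≥ I(X;Z).

Here Z = f(Y) is a deterministic function of Y, forming X → Y → Z.

Original I(X;Y) = 0.0378 bits

After applying f:
P(X,Z) where Z=f(Y):
- P(X,Z=0) = P(X,Y=1) + P(X,Y=3)
- P(X,Z=1) = P(X,Y=0) + P(X,Y=2)

I(X;Z) = I(X;f(Y)) = 0.0000 bits

Verification: 0.0378 ≥ 0.0000 ✓

Information cannot be created by processing; the function f can only lose information about X.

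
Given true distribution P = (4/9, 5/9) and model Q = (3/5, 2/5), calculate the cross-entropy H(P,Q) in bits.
1.0619 bits

Cross-entropy: H(P,Q) = -Σ p(x) log q(x)

Alternatively: H(P,Q) = H(P) + D_KL(P||Q)
H(P) = 0.9911 bits
D_KL(P||Q) = 0.0709 bits

H(P,Q) = 0.9911 + 0.0709 = 1.0619 bits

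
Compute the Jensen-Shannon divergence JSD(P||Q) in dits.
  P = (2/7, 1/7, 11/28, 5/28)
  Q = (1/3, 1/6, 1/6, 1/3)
0.0160 dits

Jensen-Shannon divergence is:
JSD(P||Q) = 0.5 × D_KL(P||M) + 0.5 × D_KL(Q||M)
where M = 0.5 × (P + Q) is the mixture distribution.

M = 0.5 × (2/7, 1/7, 11/28, 5/28) + 0.5 × (1/3, 1/6, 1/6, 1/3) = (0.309524, 0.154762, 0.279762, 0.255952)

D_KL(P||M) = 0.0151 dits
D_KL(Q||M) = 0.0168 dits

JSD(P||Q) = 0.5 × 0.0151 + 0.5 × 0.0168 = 0.0160 dits

Unlike KL divergence, JSD is symmetric and bounded: 0 ≤ JSD ≤ log(2).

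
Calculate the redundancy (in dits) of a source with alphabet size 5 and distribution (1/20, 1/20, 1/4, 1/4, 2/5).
0.1087 dits

Redundancy measures how far a source is from maximum entropy:
R = H_max - H(X)

Maximum entropy for 5 symbols: H_max = log_10(5) = 0.6990 dits
Actual entropy: H(X) = 0.5903 dits
Redundancy: R = 0.6990 - 0.5903 = 0.1087 dits

This redundancy represents potential for compression: the source could be compressed by 0.1087 dits per symbol.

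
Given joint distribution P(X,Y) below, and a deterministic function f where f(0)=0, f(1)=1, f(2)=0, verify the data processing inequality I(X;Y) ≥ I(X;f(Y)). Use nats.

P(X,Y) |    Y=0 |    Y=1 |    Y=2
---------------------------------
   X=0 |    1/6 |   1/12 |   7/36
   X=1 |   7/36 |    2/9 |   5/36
I(X;Y) = 0.0323, I(X;f(Y)) = 0.0271, inequality holds: 0.0323 ≥ 0.0271

Data Processing Inequality: For any Markov chain X → Y → Z, we have I(X;Y) ≥ I(X;Z).

Here Z = f(Y) is a deterministic function of Y, forming X → Y → Z.

Original I(X;Y) = 0.0323 nats

After applying f:
P(X,Z) where Z=f(Y):
- P(X,Z=0) = P(X,Y=0) + P(X,Y=2)
- P(X,Z=1) = P(X,Y=1)

I(X;Z) = I(X;f(Y)) = 0.0271 nats

Verification: 0.0323 ≥ 0.0271 ✓

Information cannot be created by processing; the function f can only lose information about X.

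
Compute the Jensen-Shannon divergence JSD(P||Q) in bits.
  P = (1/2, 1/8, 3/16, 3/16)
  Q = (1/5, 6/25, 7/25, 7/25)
0.0745 bits

Jensen-Shannon divergence is:
JSD(P||Q) = 0.5 × D_KL(P||M) + 0.5 × D_KL(Q||M)
where M = 0.5 × (P + Q) is the mixture distribution.

M = 0.5 × (1/2, 1/8, 3/16, 3/16) + 0.5 × (1/5, 6/25, 7/25, 7/25) = (7/20, 0.1825, 0.23375, 0.23375)

D_KL(P||M) = 0.0698 bits
D_KL(Q||M) = 0.0792 bits

JSD(P||Q) = 0.5 × 0.0698 + 0.5 × 0.0792 = 0.0745 bits

Unlike KL divergence, JSD is symmetric and bounded: 0 ≤ JSD ≤ log(2).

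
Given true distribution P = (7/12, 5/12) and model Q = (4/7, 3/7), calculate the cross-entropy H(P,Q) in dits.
0.2951 dits

Cross-entropy: H(P,Q) = -Σ p(x) log q(x)

Alternatively: H(P,Q) = H(P) + D_KL(P||Q)
H(P) = 0.2950 dits
D_KL(P||Q) = 0.0001 dits

H(P,Q) = 0.2950 + 0.0001 = 0.2951 dits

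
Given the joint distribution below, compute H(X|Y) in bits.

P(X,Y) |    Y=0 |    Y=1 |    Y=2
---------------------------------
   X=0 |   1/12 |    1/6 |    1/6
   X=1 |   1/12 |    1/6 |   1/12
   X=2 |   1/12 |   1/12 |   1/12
1.5304 bits

Using the chain rule: H(X|Y) = H(X,Y) - H(Y)

First, compute H(X,Y) = 3.0850 bits

Marginal P(Y) = (1/4, 5/12, 1/3)
H(Y) = 1.5546 bits

H(X|Y) = H(X,Y) - H(Y) = 3.0850 - 1.5546 = 1.5304 bits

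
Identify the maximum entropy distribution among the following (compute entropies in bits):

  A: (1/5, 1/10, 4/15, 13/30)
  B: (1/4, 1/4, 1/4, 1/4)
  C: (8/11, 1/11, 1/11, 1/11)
B

For a discrete distribution over n outcomes, entropy is maximized by the uniform distribution.

Computing entropies:
H(A) = 1.8279 bits
H(B) = 2.0000 bits
H(C) = 1.2776 bits

The uniform distribution (where all probabilities equal 1/4) achieves the maximum entropy of log_2(4) = 2.0000 bits.

Distribution B has the highest entropy.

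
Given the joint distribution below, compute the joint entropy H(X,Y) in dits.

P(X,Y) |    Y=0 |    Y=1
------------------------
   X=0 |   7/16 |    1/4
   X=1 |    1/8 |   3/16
0.5568 dits

Joint entropy is H(X,Y) = -Σ_{x,y} p(x,y) log p(x,y).

Summing over all non-zero entries:
H(X,Y) = -[7/16·log_10(7/16) + 1/4·log_10(1/4) + 1/8·log_10(1/8) + 3/16·log_10(3/16)]
H(X,Y) = 0.5568 dits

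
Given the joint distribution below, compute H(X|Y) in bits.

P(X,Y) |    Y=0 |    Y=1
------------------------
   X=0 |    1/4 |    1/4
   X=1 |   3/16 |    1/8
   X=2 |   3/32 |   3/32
1.4710 bits

Using the chain rule: H(X|Y) = H(X,Y) - H(Y)

First, compute H(X,Y) = 2.4681 bits

Marginal P(Y) = (17/32, 15/32)
H(Y) = 0.9972 bits

H(X|Y) = H(X,Y) - H(Y) = 2.4681 - 0.9972 = 1.4710 bits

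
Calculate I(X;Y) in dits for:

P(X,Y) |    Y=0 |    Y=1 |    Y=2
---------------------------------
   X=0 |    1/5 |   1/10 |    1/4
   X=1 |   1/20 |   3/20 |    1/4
0.0209 dits

Mutual information: I(X;Y) = H(X) + H(Y) - H(X,Y)

Marginals:
P(X) = (11/20, 9/20), H(X) = 0.2989 dits
P(Y) = (1/4, 1/4, 1/2), H(Y) = 0.4515 dits

Joint entropy: H(X,Y) = 0.7295 dits

I(X;Y) = 0.2989 + 0.4515 - 0.7295 = 0.0209 dits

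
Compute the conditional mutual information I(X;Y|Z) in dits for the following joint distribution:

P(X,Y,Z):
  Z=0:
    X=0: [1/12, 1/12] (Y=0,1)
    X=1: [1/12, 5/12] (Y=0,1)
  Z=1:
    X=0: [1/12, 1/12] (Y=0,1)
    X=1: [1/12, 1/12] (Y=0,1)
0.0148 dits

Conditional mutual information: I(X;Y|Z) = H(X|Z) + H(Y|Z) - H(X,Y|Z)

H(Z) = 0.2764
H(X,Z) = 0.5396 → H(X|Z) = 0.2632
H(Y,Z) = 0.5396 → H(Y|Z) = 0.2632
H(X,Y,Z) = 0.7879 → H(X,Y|Z) = 0.5115

I(X;Y|Z) = 0.2632 + 0.2632 - 0.5115 = 0.0148 dits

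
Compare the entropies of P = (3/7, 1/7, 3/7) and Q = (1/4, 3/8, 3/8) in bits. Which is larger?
Q

Computing entropies in bits:
H(P) = 1.4488
H(Q) = 1.5613

Distribution Q has higher entropy.

Intuition: The distribution closer to uniform (more spread out) has higher entropy.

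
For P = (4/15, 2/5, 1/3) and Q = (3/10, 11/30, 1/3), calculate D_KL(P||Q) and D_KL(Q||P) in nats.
D_KL(P||Q) = 0.0034, D_KL(Q||P) = 0.0034

KL divergence is not symmetric: D_KL(P||Q) ≠ D_KL(Q||P) in general.

D_KL(P||Q) = 0.0034 nats
D_KL(Q||P) = 0.0034 nats

In this case they happen to be equal (to 4 decimal places).

This asymmetry is why KL divergence is not a true distance metric.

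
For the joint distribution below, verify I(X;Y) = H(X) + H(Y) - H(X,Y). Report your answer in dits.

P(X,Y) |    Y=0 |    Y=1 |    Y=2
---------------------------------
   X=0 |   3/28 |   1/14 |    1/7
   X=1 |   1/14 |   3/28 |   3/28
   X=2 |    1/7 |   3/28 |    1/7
I(X;Y) = 0.0049 dits

Mutual information has multiple equivalent forms:
- I(X;Y) = H(X) - H(X|Y)
- I(X;Y) = H(Y) - H(Y|X)
- I(X;Y) = H(X) + H(Y) - H(X,Y)

Computing all quantities:
H(X) = 0.4733, H(Y) = 0.4733, H(X,Y) = 0.9416
H(X|Y) = 0.4684, H(Y|X) = 0.4684

Verification:
H(X) - H(X|Y) = 0.4733 - 0.4684 = 0.0049
H(Y) - H(Y|X) = 0.4733 - 0.4684 = 0.0049
H(X) + H(Y) - H(X,Y) = 0.4733 + 0.4733 - 0.9416 = 0.0049

All forms give I(X;Y) = 0.0049 dits. ✓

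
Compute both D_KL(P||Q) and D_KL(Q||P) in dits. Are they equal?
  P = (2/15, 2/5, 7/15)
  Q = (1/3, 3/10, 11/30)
D_KL(P||Q) = 0.0458, D_KL(Q||P) = 0.0568

KL divergence is not symmetric: D_KL(P||Q) ≠ D_KL(Q||P) in general.

D_KL(P||Q) = 0.0458 dits
D_KL(Q||P) = 0.0568 dits

No, they are not equal!

This asymmetry is why KL divergence is not a true distance metric.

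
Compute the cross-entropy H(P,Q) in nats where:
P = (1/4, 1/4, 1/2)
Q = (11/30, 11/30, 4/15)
1.1625 nats

Cross-entropy: H(P,Q) = -Σ p(x) log q(x)

Alternatively: H(P,Q) = H(P) + D_KL(P||Q)
H(P) = 1.0397 nats
D_KL(P||Q) = 0.1228 nats

H(P,Q) = 1.0397 + 0.1228 = 1.1625 nats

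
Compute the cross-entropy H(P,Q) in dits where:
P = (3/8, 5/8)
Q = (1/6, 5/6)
0.3413 dits

Cross-entropy: H(P,Q) = -Σ p(x) log q(x)

Alternatively: H(P,Q) = H(P) + D_KL(P||Q)
H(P) = 0.2873 dits
D_KL(P||Q) = 0.0540 dits

H(P,Q) = 0.2873 + 0.0540 = 0.3413 dits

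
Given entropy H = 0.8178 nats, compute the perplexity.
2.2655

Perplexity is e^H (or exp(H) for natural log).

H = 0.8178 nats
Perplexity = e^0.8178 = 2.2655

Interpretation: The model's uncertainty is equivalent to choosing uniformly among 2.3 options.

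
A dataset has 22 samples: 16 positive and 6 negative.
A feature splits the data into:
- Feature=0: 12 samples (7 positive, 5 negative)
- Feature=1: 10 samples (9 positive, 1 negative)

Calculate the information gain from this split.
0.0977 bits

Information Gain = H(Y) - H(Y|Feature)

Before split:
P(positive) = 16/22 = 0.7273
H(Y) = 0.8454 bits

After split:
Feature=0: H = 0.9799 bits (weight = 12/22)
Feature=1: H = 0.4690 bits (weight = 10/22)
H(Y|Feature) = (12/22)×0.9799 + (10/22)×0.4690 = 0.7477 bits

Information Gain = 0.8454 - 0.7477 = 0.0977 bits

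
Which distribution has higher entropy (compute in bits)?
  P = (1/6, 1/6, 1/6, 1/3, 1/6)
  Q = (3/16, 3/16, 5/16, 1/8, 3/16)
Q

Computing entropies in bits:
H(P) = 2.2516
H(Q) = 2.2579

Distribution Q has higher entropy.

Intuition: The distribution closer to uniform (more spread out) has higher entropy.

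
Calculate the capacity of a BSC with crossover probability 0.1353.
0.4282 bits

For a binary symmetric channel (BSC) with error probability p:
Capacity C = 1 - H(p) bits per symbol

where H(p) = -p log₂(p) - (1-p) log₂(1-p) is the binary entropy function.

H(0.1353) = 0.5718 bits
C = 1 - 0.5718 = 0.4282 bits per symbol

This means we can reliably transmit up to 0.4282 bits of information per channel use.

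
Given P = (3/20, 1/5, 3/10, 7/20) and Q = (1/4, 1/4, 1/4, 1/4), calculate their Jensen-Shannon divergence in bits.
0.0188 bits

Jensen-Shannon divergence is:
JSD(P||Q) = 0.5 × D_KL(P||M) + 0.5 × D_KL(Q||M)
where M = 0.5 × (P + Q) is the mixture distribution.

M = 0.5 × (3/20, 1/5, 3/10, 7/20) + 0.5 × (1/4, 1/4, 1/4, 1/4) = (1/5, 9/40, 11/40, 3/10)

D_KL(P||M) = 0.0193 bits
D_KL(Q||M) = 0.0183 bits

JSD(P||Q) = 0.5 × 0.0193 + 0.5 × 0.0183 = 0.0188 bits

Unlike KL divergence, JSD is symmetric and bounded: 0 ≤ JSD ≤ log(2).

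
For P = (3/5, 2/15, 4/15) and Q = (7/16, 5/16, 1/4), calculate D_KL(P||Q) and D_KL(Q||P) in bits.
D_KL(P||Q) = 0.1344, D_KL(Q||P) = 0.1614

KL divergence is not symmetric: D_KL(P||Q) ≠ D_KL(Q||P) in general.

D_KL(P||Q) = 0.1344 bits
D_KL(Q||P) = 0.1614 bits

No, they are not equal!

This asymmetry is why KL divergence is not a true distance metric.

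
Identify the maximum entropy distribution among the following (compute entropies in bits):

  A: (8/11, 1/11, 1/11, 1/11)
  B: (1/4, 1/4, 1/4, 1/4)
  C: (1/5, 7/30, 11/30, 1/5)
B

For a discrete distribution over n outcomes, entropy is maximized by the uniform distribution.

Computing entropies:
H(A) = 1.2776 bits
H(B) = 2.0000 bits
H(C) = 1.9494 bits

The uniform distribution (where all probabilities equal 1/4) achieves the maximum entropy of log_2(4) = 2.0000 bits.

Distribution B has the highest entropy.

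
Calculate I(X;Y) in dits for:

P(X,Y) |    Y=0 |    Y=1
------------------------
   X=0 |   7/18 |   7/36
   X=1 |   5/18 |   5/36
0.0000 dits

Mutual information: I(X;Y) = H(X) + H(Y) - H(X,Y)

Marginals:
P(X) = (7/12, 5/12), H(X) = 0.2950 dits
P(Y) = (2/3, 1/3), H(Y) = 0.2764 dits

Joint entropy: H(X,Y) = 0.5714 dits

I(X;Y) = 0.2950 + 0.2764 - 0.5714 = 0.0000 dits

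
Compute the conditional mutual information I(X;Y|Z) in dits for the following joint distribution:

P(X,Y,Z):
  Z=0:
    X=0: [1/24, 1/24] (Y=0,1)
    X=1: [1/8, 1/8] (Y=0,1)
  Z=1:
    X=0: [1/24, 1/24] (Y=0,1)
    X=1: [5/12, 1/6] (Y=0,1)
0.0032 dits

Conditional mutual information: I(X;Y|Z) = H(X|Z) + H(Y|Z) - H(X,Y|Z)

H(Z) = 0.2764
H(X,Z) = 0.4669 → H(X|Z) = 0.1905
H(Y,Z) = 0.5566 → H(Y|Z) = 0.2802
H(X,Y,Z) = 0.7439 → H(X,Y|Z) = 0.4675

I(X;Y|Z) = 0.1905 + 0.2802 - 0.4675 = 0.0032 dits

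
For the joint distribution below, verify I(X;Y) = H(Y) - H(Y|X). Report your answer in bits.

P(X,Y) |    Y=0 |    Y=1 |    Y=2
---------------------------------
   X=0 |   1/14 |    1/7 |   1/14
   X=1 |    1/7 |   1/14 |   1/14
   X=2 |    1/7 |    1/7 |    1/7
I(X;Y) = 0.0410 bits

Mutual information has multiple equivalent forms:
- I(X;Y) = H(X) - H(X|Y)
- I(X;Y) = H(Y) - H(Y|X)
- I(X;Y) = H(X) + H(Y) - H(X,Y)

Computing all quantities:
H(X) = 1.5567, H(Y) = 1.5774, H(X,Y) = 3.0931
H(X|Y) = 1.5157, H(Y|X) = 1.5364

Verification:
H(X) - H(X|Y) = 1.5567 - 1.5157 = 0.0410
H(Y) - H(Y|X) = 1.5774 - 1.5364 = 0.0410
H(X) + H(Y) - H(X,Y) = 1.5567 + 1.5774 - 3.0931 = 0.0410

All forms give I(X;Y) = 0.0410 bits. ✓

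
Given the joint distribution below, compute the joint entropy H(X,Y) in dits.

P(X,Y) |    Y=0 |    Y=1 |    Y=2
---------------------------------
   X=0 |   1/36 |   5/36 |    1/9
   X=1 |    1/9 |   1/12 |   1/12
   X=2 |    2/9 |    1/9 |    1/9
0.9114 dits

Joint entropy is H(X,Y) = -Σ_{x,y} p(x,y) log p(x,y).

Summing over all non-zero entries:
H(X,Y) = -[1/36·log_10(1/36) + 5/36·log_10(5/36) + 1/9·log_10(1/9) + 1/9·log_10(1/9) + 1/12·log_10(1/12) + 1/12·log_10(1/12) + 2/9·log_10(2/9) + 1/9·log_10(1/9) + 1/9·log_10(1/9)]
H(X,Y) = 0.9114 dits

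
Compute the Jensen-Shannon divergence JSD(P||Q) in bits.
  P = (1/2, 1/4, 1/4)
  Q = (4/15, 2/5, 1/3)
0.0429 bits

Jensen-Shannon divergence is:
JSD(P||Q) = 0.5 × D_KL(P||M) + 0.5 × D_KL(Q||M)
where M = 0.5 × (P + Q) is the mixture distribution.

M = 0.5 × (1/2, 1/4, 1/4) + 0.5 × (4/15, 2/5, 1/3) = (0.383333, 13/40, 7/24)

D_KL(P||M) = 0.0414 bits
D_KL(Q||M) = 0.0444 bits

JSD(P||Q) = 0.5 × 0.0414 + 0.5 × 0.0444 = 0.0429 bits

Unlike KL divergence, JSD is symmetric and bounded: 0 ≤ JSD ≤ log(2).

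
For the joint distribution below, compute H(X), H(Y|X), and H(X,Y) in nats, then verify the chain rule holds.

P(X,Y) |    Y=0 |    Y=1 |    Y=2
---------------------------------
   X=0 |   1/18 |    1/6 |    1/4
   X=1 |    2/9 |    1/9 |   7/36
H(X,Y) = 1.7026, H(X) = 0.6916, H(Y|X) = 1.0110 (all in nats)

Chain rule: H(X,Y) = H(X) + H(Y|X)

Left side — joint entropy directly:
H(X,Y) = -Σ p(x,y) log p(x,y) = 1.7026 nats

Right side — compute H(Y|X) from the conditional distributions:
P(X) = (17/36, 19/36), so H(X) = 0.6916 nats
H(Y|X) = Σ_x P(X=x) · H(Y|X=x):
  P(Y|X=0) = (2/17, 6/17, 9/17), H(Y|X=0) = 0.9560, weight P(X=0) = 17/36
  P(Y|X=1) = (8/19, 4/19, 7/19), H(Y|X=1) = 1.0601, weight P(X=1) = 19/36
H(Y|X) = 1.0110 nats

H(X) + H(Y|X) = 0.6916 + 1.0110 = 1.7026 nats

Both sides equal 1.7026 nats. ✓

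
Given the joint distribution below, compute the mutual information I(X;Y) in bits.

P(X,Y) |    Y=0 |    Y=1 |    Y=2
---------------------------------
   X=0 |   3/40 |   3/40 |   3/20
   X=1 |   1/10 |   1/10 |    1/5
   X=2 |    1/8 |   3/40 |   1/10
0.0231 bits

Mutual information: I(X;Y) = H(X) + H(Y) - H(X,Y)

Marginals:
P(X) = (3/10, 2/5, 3/10), H(X) = 1.5710 bits
P(Y) = (3/10, 1/4, 9/20), H(Y) = 1.5395 bits

Joint entropy: H(X,Y) = 3.0873 bits

I(X;Y) = 1.5710 + 1.5395 - 3.0873 = 0.0231 bits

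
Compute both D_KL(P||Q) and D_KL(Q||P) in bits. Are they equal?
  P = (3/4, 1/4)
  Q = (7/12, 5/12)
D_KL(P||Q) = 0.0877, D_KL(Q||P) = 0.0956

KL divergence is not symmetric: D_KL(P||Q) ≠ D_KL(Q||P) in general.

D_KL(P||Q) = 0.0877 bits
D_KL(Q||P) = 0.0956 bits

No, they are not equal!

This asymmetry is why KL divergence is not a true distance metric.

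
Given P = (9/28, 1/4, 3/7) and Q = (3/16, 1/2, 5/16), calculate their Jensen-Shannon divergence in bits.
0.0501 bits

Jensen-Shannon divergence is:
JSD(P||Q) = 0.5 × D_KL(P||M) + 0.5 × D_KL(Q||M)
where M = 0.5 × (P + Q) is the mixture distribution.

M = 0.5 × (9/28, 1/4, 3/7) + 0.5 × (3/16, 1/2, 5/16) = (0.254464, 3/8, 0.370536)

D_KL(P||M) = 0.0521 bits
D_KL(Q||M) = 0.0481 bits

JSD(P||Q) = 0.5 × 0.0521 + 0.5 × 0.0481 = 0.0501 bits

Unlike KL divergence, JSD is symmetric and bounded: 0 ≤ JSD ≤ log(2).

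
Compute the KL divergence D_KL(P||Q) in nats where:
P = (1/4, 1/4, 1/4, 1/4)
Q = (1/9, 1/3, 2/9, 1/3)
0.0883 nats

KL divergence: D_KL(P||Q) = Σ p(x) log(p(x)/q(x))

Computing term by term:
  x=0: 1/4 × log_e[(1/4)/(1/9)] = 1/4 × 0.8109 = 0.2027
  x=1: 1/4 × log_e[(1/4)/(1/3)] = 1/4 × -0.2877 = -0.0719
  x=2: 1/4 × log_e[(1/4)/(2/9)] = 1/4 × 0.1178 = 0.0294
  x=3: 1/4 × log_e[(1/4)/(1/3)] = 1/4 × -0.2877 = -0.0719

D_KL(P||Q) = 0.0883 nats

Note: KL divergence is always non-negative and equals 0 iff P = Q.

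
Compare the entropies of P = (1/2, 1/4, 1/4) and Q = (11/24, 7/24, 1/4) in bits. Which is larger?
Q

Computing entropies in bits:
H(P) = 1.5000
H(Q) = 1.5343

Distribution Q has higher entropy.

Intuition: The distribution closer to uniform (more spread out) has higher entropy.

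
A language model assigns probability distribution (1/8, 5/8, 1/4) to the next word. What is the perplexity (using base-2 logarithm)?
2.4602

Perplexity is 2^H (or exp(H) for natural log).

First, H = -Σ p log p = 1.2988 bits
Perplexity = 2^1.2988 = 2.4602

Interpretation: The model's uncertainty is equivalent to choosing uniformly among 2.5 options.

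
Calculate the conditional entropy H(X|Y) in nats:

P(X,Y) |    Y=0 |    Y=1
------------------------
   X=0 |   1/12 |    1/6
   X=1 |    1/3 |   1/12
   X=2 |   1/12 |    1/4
0.9395 nats

Using the chain rule: H(X|Y) = H(X,Y) - H(Y)

First, compute H(X,Y) = 1.6326 nats

Marginal P(Y) = (1/2, 1/2)
H(Y) = 0.6931 nats

H(X|Y) = H(X,Y) - H(Y) = 1.6326 - 0.6931 = 0.9395 nats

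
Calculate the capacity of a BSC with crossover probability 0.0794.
0.5999 bits

For a binary symmetric channel (BSC) with error probability p:
Capacity C = 1 - H(p) bits per symbol

where H(p) = -p log₂(p) - (1-p) log₂(1-p) is the binary entropy function.

H(0.0794) = 0.4001 bits
C = 1 - 0.4001 = 0.5999 bits per symbol

This means we can reliably transmit up to 0.5999 bits of information per channel use.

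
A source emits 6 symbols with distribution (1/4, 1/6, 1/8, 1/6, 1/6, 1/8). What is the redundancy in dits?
0.0128 dits

Redundancy measures how far a source is from maximum entropy:
R = H_max - H(X)

Maximum entropy for 6 symbols: H_max = log_10(6) = 0.7782 dits
Actual entropy: H(X) = 0.7654 dits
Redundancy: R = 0.7782 - 0.7654 = 0.0128 dits

This redundancy represents potential for compression: the source could be compressed by 0.0128 dits per symbol.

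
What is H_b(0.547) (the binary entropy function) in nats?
0.6887 nats

The binary entropy function is:
H(p) = -p log(p) - (1-p) log(1-p)

H(0.547) = -0.547 × log_e(0.547) - 0.453 × log_e(0.453)
H(0.547) = 0.6887 nats

Note: Binary entropy is maximized at p=0.5 (H=1 bit) and minimized at p=0 or p=1 (H=0).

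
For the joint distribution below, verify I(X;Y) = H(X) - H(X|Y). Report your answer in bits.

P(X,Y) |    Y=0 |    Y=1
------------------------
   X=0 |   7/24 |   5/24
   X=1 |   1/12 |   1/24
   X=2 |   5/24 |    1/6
I(X;Y) = 0.0035 bits

Mutual information has multiple equivalent forms:
- I(X;Y) = H(X) - H(X|Y)
- I(X;Y) = H(Y) - H(Y|X)
- I(X;Y) = H(X) + H(Y) - H(X,Y)

Computing all quantities:
H(X) = 1.4056, H(Y) = 0.9799, H(X,Y) = 2.3820
H(X|Y) = 1.4021, H(Y|X) = 0.9764

Verification:
H(X) - H(X|Y) = 1.4056 - 1.4021 = 0.0035
H(Y) - H(Y|X) = 0.9799 - 0.9764 = 0.0035
H(X) + H(Y) - H(X,Y) = 1.4056 + 0.9799 - 2.3820 = 0.0035

All forms give I(X;Y) = 0.0035 bits. ✓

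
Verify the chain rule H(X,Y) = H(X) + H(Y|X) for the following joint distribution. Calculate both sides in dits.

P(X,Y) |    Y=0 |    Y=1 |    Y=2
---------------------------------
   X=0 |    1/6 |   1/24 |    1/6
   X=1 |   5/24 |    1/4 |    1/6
H(X,Y) = 0.7390, H(X) = 0.2873, H(Y|X) = 0.4517 (all in dits)

Chain rule: H(X,Y) = H(X) + H(Y|X)

Left side — joint entropy directly:
H(X,Y) = -Σ p(x,y) log p(x,y) = 0.7390 dits

Right side — compute H(Y|X) from the conditional distributions:
P(X) = (3/8, 5/8), so H(X) = 0.2873 dits
H(Y|X) = Σ_x P(X=x) · H(Y|X=x):
  P(Y|X=0) = (4/9, 1/9, 4/9), H(Y|X=0) = 0.4191, weight P(X=0) = 3/8
  P(Y|X=1) = (1/3, 2/5, 4/15), H(Y|X=1) = 0.4713, weight P(X=1) = 5/8
H(Y|X) = 0.4517 dits

H(X) + H(Y|X) = 0.2873 + 0.4517 = 0.7390 dits

Both sides equal 0.7390 dits. ✓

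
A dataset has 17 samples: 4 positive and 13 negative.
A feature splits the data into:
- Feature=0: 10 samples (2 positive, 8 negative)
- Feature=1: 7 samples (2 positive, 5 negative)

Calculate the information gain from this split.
0.0071 bits

Information Gain = H(Y) - H(Y|Feature)

Before split:
P(positive) = 4/17 = 0.2353
H(Y) = 0.7871 bits

After split:
Feature=0: H = 0.7219 bits (weight = 10/17)
Feature=1: H = 0.8631 bits (weight = 7/17)
H(Y|Feature) = (10/17)×0.7219 + (7/17)×0.8631 = 0.7801 bits

Information Gain = 0.7871 - 0.7801 = 0.0071 bits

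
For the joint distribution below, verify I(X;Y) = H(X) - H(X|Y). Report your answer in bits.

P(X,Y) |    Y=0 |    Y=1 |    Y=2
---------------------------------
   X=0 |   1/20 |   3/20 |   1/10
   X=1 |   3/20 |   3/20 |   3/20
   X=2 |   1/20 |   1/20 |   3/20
I(X;Y) = 0.0652 bits

Mutual information has multiple equivalent forms:
- I(X;Y) = H(X) - H(X|Y)
- I(X;Y) = H(Y) - H(Y|X)
- I(X;Y) = H(X) + H(Y) - H(X,Y)

Computing all quantities:
H(X) = 1.5395, H(Y) = 1.5589, H(X,Y) = 3.0332
H(X|Y) = 1.4743, H(Y|X) = 1.4937

Verification:
H(X) - H(X|Y) = 1.5395 - 1.4743 = 0.0652
H(Y) - H(Y|X) = 1.5589 - 1.4937 = 0.0652
H(X) + H(Y) - H(X,Y) = 1.5395 + 1.5589 - 3.0332 = 0.0652

All forms give I(X;Y) = 0.0652 bits. ✓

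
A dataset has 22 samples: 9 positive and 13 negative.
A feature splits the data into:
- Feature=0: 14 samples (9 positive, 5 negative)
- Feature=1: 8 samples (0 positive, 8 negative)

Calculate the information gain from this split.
0.3777 bits

Information Gain = H(Y) - H(Y|Feature)

Before split:
P(positive) = 9/22 = 0.4091
H(Y) = 0.9760 bits

After split:
Feature=0: H = 0.9403 bits (weight = 14/22)
Feature=1: H = 0.0000 bits (weight = 8/22)
H(Y|Feature) = (14/22)×0.9403 + (8/22)×0.0000 = 0.5984 bits

Information Gain = 0.9760 - 0.5984 = 0.3777 bits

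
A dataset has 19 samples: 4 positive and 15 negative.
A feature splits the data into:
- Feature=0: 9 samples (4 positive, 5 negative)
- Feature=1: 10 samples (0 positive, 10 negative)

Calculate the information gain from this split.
0.2730 bits

Information Gain = H(Y) - H(Y|Feature)

Before split:
P(positive) = 4/19 = 0.2105
H(Y) = 0.7425 bits

After split:
Feature=0: H = 0.9911 bits (weight = 9/19)
Feature=1: H = 0.0000 bits (weight = 10/19)
H(Y|Feature) = (9/19)×0.9911 + (10/19)×0.0000 = 0.4695 bits

Information Gain = 0.7425 - 0.4695 = 0.2730 bits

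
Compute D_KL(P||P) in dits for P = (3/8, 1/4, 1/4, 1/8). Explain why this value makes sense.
0.0000 dits

KL divergence satisfies the Gibbs inequality: D_KL(P||Q) ≥ 0 for all distributions P, Q.

D_KL(P||Q) = Σ p(x) log(p(x)/q(x))
Each term is p(x) × log_10(p(x)/p(x)) = p(x) × log_10(1) = 0, so the sum is 0.
D_KL(P||Q) = 0.0000 dits

When P = Q, the KL divergence is exactly 0, as there is no 'divergence' between identical distributions.

This non-negativity is a fundamental property: relative entropy cannot be negative because it measures how different Q is from P.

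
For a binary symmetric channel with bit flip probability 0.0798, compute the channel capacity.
0.5985 bits

For a binary symmetric channel (BSC) with error probability p:
Capacity C = 1 - H(p) bits per symbol

where H(p) = -p log₂(p) - (1-p) log₂(1-p) is the binary entropy function.

H(0.0798) = 0.4015 bits
C = 1 - 0.4015 = 0.5985 bits per symbol

This means we can reliably transmit up to 0.5985 bits of information per channel use.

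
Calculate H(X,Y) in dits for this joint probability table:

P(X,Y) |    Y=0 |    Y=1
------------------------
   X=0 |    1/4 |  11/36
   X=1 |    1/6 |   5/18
0.5921 dits

Joint entropy is H(X,Y) = -Σ_{x,y} p(x,y) log p(x,y).

Summing over all non-zero entries:
H(X,Y) = -[1/4·log_10(1/4) + 11/36·log_10(11/36) + 1/6·log_10(1/6) + 5/18·log_10(5/18)]
H(X,Y) = 0.5921 dits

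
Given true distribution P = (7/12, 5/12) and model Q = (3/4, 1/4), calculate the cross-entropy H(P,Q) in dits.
0.3237 dits

Cross-entropy: H(P,Q) = -Σ p(x) log q(x)

Alternatively: H(P,Q) = H(P) + D_KL(P||Q)
H(P) = 0.2950 dits
D_KL(P||Q) = 0.0288 dits

H(P,Q) = 0.2950 + 0.0288 = 0.3237 dits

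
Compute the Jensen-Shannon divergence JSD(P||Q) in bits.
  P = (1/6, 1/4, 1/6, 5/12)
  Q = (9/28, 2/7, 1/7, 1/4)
0.0347 bits

Jensen-Shannon divergence is:
JSD(P||Q) = 0.5 × D_KL(P||M) + 0.5 × D_KL(Q||M)
where M = 0.5 × (P + Q) is the mixture distribution.

M = 0.5 × (1/6, 1/4, 1/6, 5/12) + 0.5 × (9/28, 2/7, 1/7, 1/4) = (0.244048, 0.267857, 0.154762, 1/3)

D_KL(P||M) = 0.0354 bits
D_KL(Q||M) = 0.0341 bits

JSD(P||Q) = 0.5 × 0.0354 + 0.5 × 0.0341 = 0.0347 bits

Unlike KL divergence, JSD is symmetric and bounded: 0 ≤ JSD ≤ log(2).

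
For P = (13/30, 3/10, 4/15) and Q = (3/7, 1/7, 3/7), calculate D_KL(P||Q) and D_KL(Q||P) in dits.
D_KL(P||Q) = 0.0438, D_KL(Q||P) = 0.0402

KL divergence is not symmetric: D_KL(P||Q) ≠ D_KL(Q||P) in general.

D_KL(P||Q) = 0.0438 dits
D_KL(Q||P) = 0.0402 dits

No, they are not equal!

This asymmetry is why KL divergence is not a true distance metric.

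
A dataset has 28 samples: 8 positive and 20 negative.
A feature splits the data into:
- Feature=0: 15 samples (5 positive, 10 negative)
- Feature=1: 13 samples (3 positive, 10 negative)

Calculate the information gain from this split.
0.0093 bits

Information Gain = H(Y) - H(Y|Feature)

Before split:
P(positive) = 8/28 = 0.2857
H(Y) = 0.8631 bits

After split:
Feature=0: H = 0.9183 bits (weight = 15/28)
Feature=1: H = 0.7793 bits (weight = 13/28)
H(Y|Feature) = (15/28)×0.9183 + (13/28)×0.7793 = 0.8538 bits

Information Gain = 0.8631 - 0.8538 = 0.0093 bits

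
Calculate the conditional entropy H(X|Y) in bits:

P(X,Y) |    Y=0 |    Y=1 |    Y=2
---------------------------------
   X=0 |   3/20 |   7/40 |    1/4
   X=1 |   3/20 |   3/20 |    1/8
0.9680 bits

Using the chain rule: H(X|Y) = H(X,Y) - H(Y)

First, compute H(X,Y) = 2.5467 bits

Marginal P(Y) = (3/10, 13/40, 3/8)
H(Y) = 1.5787 bits

H(X|Y) = H(X,Y) - H(Y) = 2.5467 - 1.5787 = 0.9680 bits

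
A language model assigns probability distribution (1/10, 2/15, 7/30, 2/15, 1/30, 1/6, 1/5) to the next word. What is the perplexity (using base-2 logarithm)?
6.3030

Perplexity is 2^H (or exp(H) for natural log).

First, H = -Σ p log p = 2.6560 bits
Perplexity = 2^2.6560 = 6.3030

Interpretation: The model's uncertainty is equivalent to choosing uniformly among 6.3 options.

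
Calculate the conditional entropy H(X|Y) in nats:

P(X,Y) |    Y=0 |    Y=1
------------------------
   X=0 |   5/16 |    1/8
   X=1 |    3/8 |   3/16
0.6840 nats

Using the chain rule: H(X|Y) = H(X,Y) - H(Y)

First, compute H(X,Y) = 1.3051 nats

Marginal P(Y) = (11/16, 5/16)
H(Y) = 0.6211 nats

H(X|Y) = H(X,Y) - H(Y) = 1.3051 - 0.6211 = 0.6840 nats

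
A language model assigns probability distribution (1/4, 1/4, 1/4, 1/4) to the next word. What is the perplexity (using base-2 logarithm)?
4.0000

Perplexity is 2^H (or exp(H) for natural log).

First, H = -Σ p log p = 2.0000 bits
Perplexity = 2^2.0000 = 4.0000

Interpretation: The model's uncertainty is equivalent to choosing uniformly among 4.0 options.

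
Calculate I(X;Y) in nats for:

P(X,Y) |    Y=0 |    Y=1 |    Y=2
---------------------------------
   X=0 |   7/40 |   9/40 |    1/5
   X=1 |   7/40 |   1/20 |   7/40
0.0409 nats

Mutual information: I(X;Y) = H(X) + H(Y) - H(X,Y)

Marginals:
P(X) = (3/5, 2/5), H(X) = 0.6730 nats
P(Y) = (7/20, 11/40, 3/8), H(Y) = 1.0903 nats

Joint entropy: H(X,Y) = 1.7224 nats

I(X;Y) = 0.6730 + 1.0903 - 1.7224 = 0.0409 nats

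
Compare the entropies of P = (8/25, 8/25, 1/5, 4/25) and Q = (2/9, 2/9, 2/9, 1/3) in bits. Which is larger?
Q

Computing entropies in bits:
H(P) = 1.9395
H(Q) = 1.9749

Distribution Q has higher entropy.

Intuition: The distribution closer to uniform (more spread out) has higher entropy.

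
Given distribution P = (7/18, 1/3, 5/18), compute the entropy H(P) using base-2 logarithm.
1.5715 bits

Shannon entropy is H(X) = -Σ p(x) log p(x).

For P = (7/18, 1/3, 5/18):
H = -7/18 × log_2(7/18) -1/3 × log_2(1/3) -5/18 × log_2(5/18)
H = 1.5715 bits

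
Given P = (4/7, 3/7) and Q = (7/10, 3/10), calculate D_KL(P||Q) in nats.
0.0369 nats

KL divergence: D_KL(P||Q) = Σ p(x) log(p(x)/q(x))

Computing term by term:
  x=0: 4/7 × log_e[(4/7)/(7/10)] = 4/7 × -0.2029 = -0.1160
  x=1: 3/7 × log_e[(3/7)/(3/10)] = 3/7 × 0.3567 = 0.1529

D_KL(P||Q) = 0.0369 nats

Note: KL divergence is always non-negative and equals 0 iff P = Q.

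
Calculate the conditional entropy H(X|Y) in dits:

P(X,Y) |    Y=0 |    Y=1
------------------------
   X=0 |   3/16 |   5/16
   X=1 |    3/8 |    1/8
0.2692 dits

Using the chain rule: H(X|Y) = H(X,Y) - H(Y)

First, compute H(X,Y) = 0.5668 dits

Marginal P(Y) = (9/16, 7/16)
H(Y) = 0.2976 dits

H(X|Y) = H(X,Y) - H(Y) = 0.5668 - 0.2976 = 0.2692 dits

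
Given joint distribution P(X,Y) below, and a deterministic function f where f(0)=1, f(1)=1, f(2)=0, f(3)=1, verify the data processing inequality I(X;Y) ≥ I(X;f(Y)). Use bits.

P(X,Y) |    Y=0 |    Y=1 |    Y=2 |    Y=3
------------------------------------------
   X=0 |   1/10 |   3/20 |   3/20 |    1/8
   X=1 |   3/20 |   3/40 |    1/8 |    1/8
I(X;Y) = 0.0255, I(X;f(Y)) = 0.0005, inequality holds: 0.0255 ≥ 0.0005

Data Processing Inequality: For any Markov chain X → Y → Z, we have I(X;Y) ≥ I(X;Z).

Here Z = f(Y) is a deterministic function of Y, forming X → Y → Z.

Original I(X;Y) = 0.0255 bits

After applying f:
P(X,Z) where Z=f(Y):
- P(X,Z=0) = P(X,Y=2)
- P(X,Z=1) = P(X,Y=0) + P(X,Y=1) + P(X,Y=3)

I(X;Z) = I(X;f(Y)) = 0.0005 bits

Verification: 0.0255 ≥ 0.0005 ✓

Information cannot be created by processing; the function f can only lose information about X.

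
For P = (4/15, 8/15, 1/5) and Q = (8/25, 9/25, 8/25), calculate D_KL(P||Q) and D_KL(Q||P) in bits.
D_KL(P||Q) = 0.0967, D_KL(Q||P) = 0.0970

KL divergence is not symmetric: D_KL(P||Q) ≠ D_KL(Q||P) in general.

D_KL(P||Q) = 0.0967 bits
D_KL(Q||P) = 0.0970 bits

No, they are not equal!

This asymmetry is why KL divergence is not a true distance metric.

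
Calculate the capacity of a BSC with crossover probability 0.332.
0.0830 bits

For a binary symmetric channel (BSC) with error probability p:
Capacity C = 1 - H(p) bits per symbol

where H(p) = -p log₂(p) - (1-p) log₂(1-p) is the binary entropy function.

H(0.332) = 0.9170 bits
C = 1 - 0.9170 = 0.0830 bits per symbol

This means we can reliably transmit up to 0.0830 bits of information per channel use.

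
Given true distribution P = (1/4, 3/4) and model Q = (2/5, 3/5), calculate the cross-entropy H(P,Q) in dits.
0.2659 dits

Cross-entropy: H(P,Q) = -Σ p(x) log q(x)

Alternatively: H(P,Q) = H(P) + D_KL(P||Q)
H(P) = 0.2442 dits
D_KL(P||Q) = 0.0217 dits

H(P,Q) = 0.2442 + 0.0217 = 0.2659 dits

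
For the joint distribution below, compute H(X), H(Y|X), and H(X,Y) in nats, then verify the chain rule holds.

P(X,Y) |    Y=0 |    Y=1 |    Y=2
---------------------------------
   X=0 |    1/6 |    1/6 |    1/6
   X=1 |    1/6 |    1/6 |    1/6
H(X,Y) = 1.7918, H(X) = 0.6931, H(Y|X) = 1.0986 (all in nats)

Chain rule: H(X,Y) = H(X) + H(Y|X)

Left side — joint entropy directly:
H(X,Y) = -Σ p(x,y) log p(x,y) = 1.7918 nats

Right side — compute H(Y|X) from the conditional distributions:
P(X) = (1/2, 1/2), so H(X) = 0.6931 nats
H(Y|X) = Σ_x P(X=x) · H(Y|X=x):
  P(Y|X=0) = (1/3, 1/3, 1/3), H(Y|X=0) = 1.0986, weight P(X=0) = 1/2
  P(Y|X=1) = (1/3, 1/3, 1/3), H(Y|X=1) = 1.0986, weight P(X=1) = 1/2
H(Y|X) = 1.0986 nats

H(X) + H(Y|X) = 0.6931 + 1.0986 = 1.7918 nats

Both sides equal 1.7918 nats. ✓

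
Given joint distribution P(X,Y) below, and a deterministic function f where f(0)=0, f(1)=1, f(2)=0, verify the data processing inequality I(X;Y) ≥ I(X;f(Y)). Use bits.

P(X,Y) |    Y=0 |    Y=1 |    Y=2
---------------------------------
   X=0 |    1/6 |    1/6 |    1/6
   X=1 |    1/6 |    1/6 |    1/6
I(X;Y) = 0.0000, I(X;f(Y)) = 0.0000, inequality holds: 0.0000 ≥ 0.0000

Data Processing Inequality: For any Markov chain X → Y → Z, we have I(X;Y) ≥ I(X;Z).

Here Z = f(Y) is a deterministic function of Y, forming X → Y → Z.

Original I(X;Y) = 0.0000 bits

After applying f:
P(X,Z) where Z=f(Y):
- P(X,Z=0) = P(X,Y=0) + P(X,Y=2)
- P(X,Z=1) = P(X,Y=1)

I(X;Z) = I(X;f(Y)) = 0.0000 bits

Verification: 0.0000 ≥ 0.0000 ✓

Information cannot be created by processing; the function f can only lose information about X.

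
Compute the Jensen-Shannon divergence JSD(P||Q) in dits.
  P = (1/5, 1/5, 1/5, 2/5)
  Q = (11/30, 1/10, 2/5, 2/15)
0.0316 dits

Jensen-Shannon divergence is:
JSD(P||Q) = 0.5 × D_KL(P||M) + 0.5 × D_KL(Q||M)
where M = 0.5 × (P + Q) is the mixture distribution.

M = 0.5 × (1/5, 1/5, 1/5, 2/5) + 0.5 × (11/30, 1/10, 2/5, 2/15) = (0.283333, 3/20, 3/10, 4/15)

D_KL(P||M) = 0.0300 dits
D_KL(Q||M) = 0.0333 dits

JSD(P||Q) = 0.5 × 0.0300 + 0.5 × 0.0333 = 0.0316 dits

Unlike KL divergence, JSD is symmetric and bounded: 0 ≤ JSD ≤ log(2).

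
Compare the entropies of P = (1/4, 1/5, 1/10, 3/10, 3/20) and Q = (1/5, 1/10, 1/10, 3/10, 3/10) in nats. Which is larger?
P

Computing entropies in nats:
H(P) = 1.5445
H(Q) = 1.5048

Distribution P has higher entropy.

Intuition: The distribution closer to uniform (more spread out) has higher entropy.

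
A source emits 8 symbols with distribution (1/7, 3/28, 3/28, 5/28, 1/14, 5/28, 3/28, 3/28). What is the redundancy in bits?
0.0583 bits

Redundancy measures how far a source is from maximum entropy:
R = H_max - H(X)

Maximum entropy for 8 symbols: H_max = log_2(8) = 3.0000 bits
Actual entropy: H(X) = 2.9417 bits
Redundancy: R = 3.0000 - 2.9417 = 0.0583 bits

This redundancy represents potential for compression: the source could be compressed by 0.0583 bits per symbol.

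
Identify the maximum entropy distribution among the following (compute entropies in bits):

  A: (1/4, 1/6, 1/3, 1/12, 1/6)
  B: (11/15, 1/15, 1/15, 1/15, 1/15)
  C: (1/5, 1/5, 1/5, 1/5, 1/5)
C

For a discrete distribution over n outcomes, entropy is maximized by the uniform distribution.

Computing entropies:
H(A) = 2.1887 bits
H(B) = 1.3700 bits
H(C) = 2.3219 bits

The uniform distribution (where all probabilities equal 1/5) achieves the maximum entropy of log_2(5) = 2.3219 bits.

Distribution C has the highest entropy.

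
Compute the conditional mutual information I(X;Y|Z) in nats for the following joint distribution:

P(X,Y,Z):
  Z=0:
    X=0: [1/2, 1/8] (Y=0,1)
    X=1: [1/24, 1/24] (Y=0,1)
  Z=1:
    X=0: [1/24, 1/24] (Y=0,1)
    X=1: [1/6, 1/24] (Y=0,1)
0.0284 nats

Conditional mutual information: I(X;Y|Z) = H(X|Z) + H(Y|Z) - H(X,Y|Z)

H(Z) = 0.6036
H(X,Z) = 1.0347 → H(X|Z) = 0.4311
H(Y,Z) = 1.1646 → H(Y|Z) = 0.5610
H(X,Y,Z) = 1.5672 → H(X,Y|Z) = 0.9636

I(X;Y|Z) = 0.4311 + 0.5610 - 0.9636 = 0.0284 nats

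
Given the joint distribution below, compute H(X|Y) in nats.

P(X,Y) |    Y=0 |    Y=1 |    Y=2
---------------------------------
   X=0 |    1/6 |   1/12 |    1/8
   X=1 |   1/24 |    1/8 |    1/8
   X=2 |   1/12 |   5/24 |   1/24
1.0007 nats

Using the chain rule: H(X|Y) = H(X,Y) - H(Y)

First, compute H(X,Y) = 2.0842 nats

Marginal P(Y) = (7/24, 5/12, 7/24)
H(Y) = 1.0835 nats

H(X|Y) = H(X,Y) - H(Y) = 2.0842 - 1.0835 = 1.0007 nats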